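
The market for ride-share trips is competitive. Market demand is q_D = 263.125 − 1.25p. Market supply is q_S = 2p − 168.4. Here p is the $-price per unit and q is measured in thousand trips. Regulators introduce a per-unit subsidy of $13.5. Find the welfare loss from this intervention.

$70.10 thousand

In inverse form: demand p = 210.5 − 0.8q, supply p = 84.2 + 0.5q.
Competitive equilibrium: 210.5 − 0.8q = 84.2 + 0.5q → q* = 97.1538, p* = 132.7769.
The subsidy lowers effective supply by 13.5: p = 70.7 + 0.5q.
New quantity: 210.5 − 0.8q = 70.7 + 0.5q → q' = 107.5385.
Overproduction Δq = 107.5385 − 97.1538 = 10.3847; wedge = subsidy = 13.5.
The triangle = ½ × 10.3847 × 13.5 = $70.10 thousand.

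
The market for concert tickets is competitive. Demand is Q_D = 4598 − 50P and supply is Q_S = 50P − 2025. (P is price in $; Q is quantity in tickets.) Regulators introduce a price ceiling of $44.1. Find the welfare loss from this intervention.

In inverse form: demand P = 91.96 − 0.02Q, supply P = 40.5 + 0.02Q.
Competitive equilibrium: 91.96 − 0.02Q = 40.5 + 0.02Q → Q* = 1286.5, P* = 66.23.
At the ceiling P = 44.1, quantity supplied = (44.1 − 40.5)/0.02 = 180.
Willingness to pay at Q' = 180: 91.96 − 0.02·180 = 88.36.
ΔQ = 1286.5 − 180 = 1106.5; wedge = 88.36 − 44.1 = 44.26.
Deadweight loss = ½ × 1106.5 × 44.26 = $24486.845.

$24486.845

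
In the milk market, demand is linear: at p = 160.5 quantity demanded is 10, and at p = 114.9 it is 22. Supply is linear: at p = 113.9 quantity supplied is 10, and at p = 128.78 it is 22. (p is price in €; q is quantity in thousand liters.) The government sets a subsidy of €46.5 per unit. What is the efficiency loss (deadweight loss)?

€214.51 thousand

Demand slope = (114.9 − 160.5)/(22 − 10) = −3.8, so p = 198.5 − 3.8q.
Supply slope = (128.78 − 113.9)/(22 − 10) = 1.24, so p = 101.5 + 1.24q.
Competitive equilibrium: 198.5 − 3.8q = 101.5 + 1.24q → q* = 19.246, p* = 125.3651.
The subsidy lowers effective supply by 46.5: p = 55 + 1.24q.
New quantity: 198.5 − 3.8q = 55 + 1.24q → q' = 28.4722.
Overproduction Δq = 28.4722 − 19.246 = 9.2262; wedge = subsidy = 46.5.
DWL = ½ × 9.2262 × 46.5 = €214.51 thousand.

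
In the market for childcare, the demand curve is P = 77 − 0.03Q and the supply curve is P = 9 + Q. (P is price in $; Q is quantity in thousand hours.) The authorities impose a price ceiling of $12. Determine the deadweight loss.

$2045.30 thousand

Competitive equilibrium: 77 − 0.03Q = 9 + Q → Q* = 66.01942, P* = 75.01942.
At the ceiling P = 12, quantity supplied = (12 − 9)/1 = 3.
Willingness to pay at Q' = 3: 77 − 0.03·3 = 76.91.
ΔQ = 66.01942 − 3 = 63.01942; wedge = 76.91 − 12 = 64.91.
The triangle = ½ × 63.01942 × 64.91 = $2045.30 thousand.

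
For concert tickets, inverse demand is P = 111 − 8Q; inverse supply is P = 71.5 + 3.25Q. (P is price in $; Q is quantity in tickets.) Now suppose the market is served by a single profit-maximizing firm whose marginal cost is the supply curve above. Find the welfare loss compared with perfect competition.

$11.98

Competitive equilibrium: 111 − 8Q = 71.5 + 3.25Q → Q* = 3.5111, P* = 82.9111.
Marginal revenue: MR = 111 − 16Q. Set MR = MC: 111 − 16Q = 71.5 + 3.25Q → Q_m = 2.0519.
Price P_m = 111 − 8·2.0519 = 94.5848; MC(Q_m) = 71.5 + 3.25·2.0519 = 78.1687.
Competitive Q* = 3.5111, so ΔQ = 1.4592; wedge = 94.5848 − 78.1687 = 16.4161.
Welfare loss = ½ × 1.4592 × 16.4161 = $11.98.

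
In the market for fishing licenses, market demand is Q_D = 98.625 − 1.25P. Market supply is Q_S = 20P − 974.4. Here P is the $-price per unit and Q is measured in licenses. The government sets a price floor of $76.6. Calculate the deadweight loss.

In inverse form: demand P = 78.9 − 0.8Q, supply P = 48.72 + 0.05Q.
Competitive equilibrium: 78.9 − 0.8Q = 48.72 + 0.05Q → Q* = 35.5059, P* = 50.4953.
At the floor P = 76.6, quantity demanded = (78.9 − 76.6)/0.8 = 2.875.
Sellers' marginal cost at Q' = 2.875: 48.72 + 0.05·2.875 = 48.8638.
ΔQ = 35.5059 − 2.875 = 32.6309; wedge = 76.6 − 48.8638 = 27.7362.
DWL = ½ × 32.6309 × 27.7362 = $452.53.

$452.53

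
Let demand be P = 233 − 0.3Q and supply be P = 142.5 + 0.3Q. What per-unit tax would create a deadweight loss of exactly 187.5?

15

Competitive equilibrium: 233 − 0.3Q = 142.5 + 0.3Q → Q* = 150.8333, P* = 187.75.
A tax t gives ΔQ = t/0.6 and wedge t, so DWL = t²/1.2.
t²/1.2 = 187.5 → t² = 225 → t = 15.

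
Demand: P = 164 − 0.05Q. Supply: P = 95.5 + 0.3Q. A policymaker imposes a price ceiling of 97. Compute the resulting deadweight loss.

6365.09

Competitive equilibrium: 164 − 0.05Q = 95.5 + 0.3Q → Q* = 195.7143, P* = 154.2143.
At the ceiling P = 97, quantity supplied = (97 − 95.5)/0.3 = 5.
Willingness to pay at Q' = 5: 164 − 0.05·5 = 163.75.
ΔQ = 195.7143 − 5 = 190.7143; wedge = 163.75 − 97 = 66.75.
Deadweight loss = ½ × 190.7143 × 66.75 = 6365.09.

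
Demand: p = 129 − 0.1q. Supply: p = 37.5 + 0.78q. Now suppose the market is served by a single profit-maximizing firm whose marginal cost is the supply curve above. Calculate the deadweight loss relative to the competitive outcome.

49.53

Competitive equilibrium: 129 − 0.1q = 37.5 + 0.78q → q* = 103.9773, p* = 118.6023.
Marginal revenue: MR = 129 − 0.2q. Set MR = MC: 129 − 0.2q = 37.5 + 0.78q → q_m = 93.3673.
Price p_m = 129 − 0.1·93.3673 = 119.6633; MC(q_m) = 37.5 + 0.78·93.3673 = 110.3265.
Competitive q* = 103.9773, so Δq = 10.61; wedge = 119.6633 − 110.3265 = 9.3368.
The triangle = ½ × 10.61 × 9.3368 = 49.53.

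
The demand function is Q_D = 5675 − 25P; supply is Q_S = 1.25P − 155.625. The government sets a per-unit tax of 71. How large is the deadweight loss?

3000.60

In inverse form: demand P = 227 − 0.04Q, supply P = 124.5 + 0.8Q.
Competitive equilibrium: 227 − 0.04Q = 124.5 + 0.8Q → Q* = 122.02381, P* = 222.11905.
With the tax, the buyer price exceeds the seller price by 71: (227 − 0.04Q) − (124.5 + 0.8Q) = 71 → Q' = 37.5.
ΔQ = 122.02381 − 37.5 = 84.52381; the wedge equals the tax, 71.
The triangle = ½ × 84.52381 × 71 = 3000.60.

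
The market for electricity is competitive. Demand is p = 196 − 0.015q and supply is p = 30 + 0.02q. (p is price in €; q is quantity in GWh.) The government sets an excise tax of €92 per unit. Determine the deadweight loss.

€120914.29

Competitive equilibrium: 196 − 0.015q = 30 + 0.02q → q* = 4742.85714, p* = 124.85714.
With the tax, the buyer price exceeds the seller price by 92: (196 − 0.015q) − (30 + 0.02q) = 92 → q' = 2114.28571.
Δq = 4742.85714 − 2114.28571 = 2628.57143; the wedge equals the tax, 92.
The triangle = ½ × 2628.57143 × 92 = €120914.29.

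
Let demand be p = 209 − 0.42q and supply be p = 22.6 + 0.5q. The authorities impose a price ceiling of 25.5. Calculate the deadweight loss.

17817.48

Competitive equilibrium: 209 − 0.42q = 22.6 + 0.5q → q* = 202.608696, p* = 123.904348.
At the ceiling p = 25.5, quantity supplied = (25.5 − 22.6)/0.5 = 5.8.
Willingness to pay at q' = 5.8: 209 − 0.42·5.8 = 206.564.
Δq = 202.608696 − 5.8 = 196.808696; wedge = 206.564 − 25.5 = 181.064.
Welfare loss = ½ × 196.808696 × 181.064 = 17817.48.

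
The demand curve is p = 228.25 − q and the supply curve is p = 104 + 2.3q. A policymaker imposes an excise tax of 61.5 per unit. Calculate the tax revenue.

1169.43

Competitive equilibrium: 228.25 − q = 104 + 2.3q → q* = 37.6515, p* = 190.5985.
With the tax, the buyer price exceeds the seller price by 61.5: (228.25 − q) − (104 + 2.3q) = 61.5 → q' = 19.0152.
Tax revenue = 61.5 × 19.0152 = 1169.43.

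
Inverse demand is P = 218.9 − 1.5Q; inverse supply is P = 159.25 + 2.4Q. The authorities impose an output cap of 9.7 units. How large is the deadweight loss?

61.04

Competitive equilibrium: 218.9 − 1.5Q = 159.25 + 2.4Q → Q* = 15.2949, P* = 195.9577.
At Q = 9.7: demand price = 218.9 − 1.5·9.7 = 204.35; supply price = 159.25 + 2.4·9.7 = 182.53.
ΔQ = 15.2949 − 9.7 = 5.5949; wedge = 204.35 − 182.53 = 21.82.
The triangle = ½ × 5.5949 × 21.82 = 61.04.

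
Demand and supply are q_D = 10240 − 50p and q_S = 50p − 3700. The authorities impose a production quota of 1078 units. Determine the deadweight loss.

96097.28

In inverse form: demand p = 204.8 − 0.02q, supply p = 74 + 0.02q.
Competitive equilibrium: 204.8 − 0.02q = 74 + 0.02q → q* = 3270, p* = 139.4.
At q = 1078: demand price = 204.8 − 0.02·1078 = 183.24; supply price = 74 + 0.02·1078 = 95.56.
Δq = 3270 − 1078 = 2192; wedge = 183.24 − 95.56 = 87.68.
DWL = ½ × 2192 × 87.68 = 96097.28.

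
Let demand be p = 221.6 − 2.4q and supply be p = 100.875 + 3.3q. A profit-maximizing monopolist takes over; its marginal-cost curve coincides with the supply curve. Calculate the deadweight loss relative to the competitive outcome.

112.24

Competitive equilibrium: 221.6 − 2.4q = 100.875 + 3.3q → q* = 21.1798, p* = 170.7684.
Marginal revenue: MR = 221.6 − 4.8q. Set MR = MC: 221.6 − 4.8q = 100.875 + 3.3q → q_m = 14.9043.
Price p_m = 221.6 − 2.4·14.9043 = 185.8297; MC(q_m) = 100.875 + 3.3·14.9043 = 150.0592.
Competitive q* = 21.1798, so Δq = 6.2755; wedge = 185.8297 − 150.0592 = 35.7705.
The triangle = ½ × 6.2755 × 35.7705 = 112.24.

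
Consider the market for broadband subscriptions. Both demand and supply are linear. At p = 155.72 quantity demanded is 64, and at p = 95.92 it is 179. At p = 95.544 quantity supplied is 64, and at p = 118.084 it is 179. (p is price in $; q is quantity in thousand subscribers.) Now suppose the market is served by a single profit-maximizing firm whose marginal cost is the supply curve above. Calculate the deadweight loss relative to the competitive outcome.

$1388.80 thousand

Demand slope = (95.92 − 155.72)/(179 − 64) = −0.52, so p = 189 − 0.52q.
Supply slope = (118.084 − 95.544)/(179 − 64) = 0.196, so p = 83 + 0.196q.
Competitive equilibrium: 189 − 0.52q = 83 + 0.196q → q* = 148.04469, p* = 112.01676.
Marginal revenue: MR = 189 − 1.04q. Set MR = MC: 189 − 1.04q = 83 + 0.196q → q_m = 85.76052.
Price p_m = 189 − 0.52·85.76052 = 144.40453; MC(q_m) = 83 + 0.196·85.76052 = 99.80906.
Competitive q* = 148.04469, so Δq = 62.28417; wedge = 144.40453 − 99.80906 = 44.59547.
The triangle = ½ × 62.28417 × 44.59547 = $1388.80 thousand.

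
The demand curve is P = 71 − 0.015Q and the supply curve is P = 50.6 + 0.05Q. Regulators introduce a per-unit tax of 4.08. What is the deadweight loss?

128.05

Competitive equilibrium: 71 − 0.015Q = 50.6 + 0.05Q → Q* = 313.8462, P* = 66.2923.
With the tax, the buyer price exceeds the seller price by 4.08: (71 − 0.015Q) − (50.6 + 0.05Q) = 4.08 → Q' = 251.0769.
ΔQ = 313.8462 − 251.0769 = 62.7693; the wedge equals the tax, 4.08.
The triangle = ½ × 62.7693 × 4.08 = 128.05.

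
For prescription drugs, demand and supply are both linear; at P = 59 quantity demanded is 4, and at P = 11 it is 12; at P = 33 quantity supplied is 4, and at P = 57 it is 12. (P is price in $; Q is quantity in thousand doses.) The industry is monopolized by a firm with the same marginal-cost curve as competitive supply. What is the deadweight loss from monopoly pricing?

Demand slope = (11 − 59)/(12 − 4) = −6, so P = 83 − 6Q.
Supply slope = (57 − 33)/(12 − 4) = 3, so P = 21 + 3Q.
Competitive equilibrium: 83 − 6Q = 21 + 3Q → Q* = 6.8889, P* = 41.6667.
Marginal revenue: MR = 83 − 12Q. Set MR = MC: 83 − 12Q = 21 + 3Q → Q_m = 4.1333.
Price P_m = 83 − 6·4.1333 = 58.2002; MC(Q_m) = 21 + 3·4.1333 = 33.3999.
Competitive Q* = 6.8889, so ΔQ = 2.7556; wedge = 58.2002 − 33.3999 = 24.8003.
Deadweight loss = ½ × 2.7556 × 24.8003 = $34.17 thousand.

$34.17 thousand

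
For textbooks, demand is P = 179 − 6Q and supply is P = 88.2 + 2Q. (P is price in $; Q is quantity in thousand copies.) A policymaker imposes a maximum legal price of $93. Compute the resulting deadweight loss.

$320.41 thousand

Competitive equilibrium: 179 − 6Q = 88.2 + 2Q → Q* = 11.35, P* = 110.9.
At the ceiling P = 93, quantity supplied = (93 − 88.2)/2 = 2.4.
Willingness to pay at Q' = 2.4: 179 − 6·2.4 = 164.6.
ΔQ = 11.35 − 2.4 = 8.95; wedge = 164.6 − 93 = 71.6.
Welfare loss = ½ × 8.95 × 71.6 = $320.41 thousand.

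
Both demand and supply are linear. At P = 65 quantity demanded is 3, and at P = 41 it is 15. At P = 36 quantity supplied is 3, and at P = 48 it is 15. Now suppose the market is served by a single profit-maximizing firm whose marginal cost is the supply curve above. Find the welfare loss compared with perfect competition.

Demand slope = (41 − 65)/(15 − 3) = −2, so P = 71 − 2Q.
Supply slope = (48 − 36)/(15 − 3) = 1, so P = 33 + Q.
Competitive equilibrium: 71 − 2Q = 33 + Q → Q* = 12.6667, P* = 45.6667.
Marginal revenue: MR = 71 − 4Q. Set MR = MC: 71 − 4Q = 33 + Q → Q_m = 7.6.
Price P_m = 71 − 2·7.6 = 55.8; MC(Q_m) = 33 + 1·7.6 = 40.6.
Competitive Q* = 12.6667, so ΔQ = 5.0667; wedge = 55.8 − 40.6 = 15.2.
The triangle = ½ × 5.0667 × 15.2 = 38.51.

38.51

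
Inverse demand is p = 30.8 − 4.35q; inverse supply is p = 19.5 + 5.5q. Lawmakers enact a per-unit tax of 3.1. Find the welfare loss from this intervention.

Competitive equilibrium: 30.8 − 4.35q = 19.5 + 5.5q → q* = 1.1472, p* = 25.8096.
With the tax, the buyer price exceeds the seller price by 3.1: (30.8 − 4.35q) − (19.5 + 5.5q) = 3.1 → q' = 0.8325.
Δq = 1.1472 − 0.8325 = 0.3147; the wedge equals the tax, 3.1.
The triangle = ½ × 0.3147 × 3.1 = 0.49.

0.49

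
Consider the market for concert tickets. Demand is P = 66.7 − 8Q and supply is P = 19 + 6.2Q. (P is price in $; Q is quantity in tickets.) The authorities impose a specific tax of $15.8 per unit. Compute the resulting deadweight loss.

Competitive equilibrium: 66.7 − 8Q = 19 + 6.2Q → Q* = 3.3592, P* = 39.8268.
With the tax, the buyer price exceeds the seller price by 15.8: (66.7 − 8Q) − (19 + 6.2Q) = 15.8 → Q' = 2.2465.
ΔQ = 3.3592 − 2.2465 = 1.1127; the wedge equals the tax, 15.8.
DWL = ½ × 1.1127 × 15.8 = $8.79.

$8.79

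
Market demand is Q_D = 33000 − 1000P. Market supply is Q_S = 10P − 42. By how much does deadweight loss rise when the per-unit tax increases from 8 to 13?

In inverse form: demand P = 33 − 0.001Q, supply P = 4.2 + 0.1Q.
Competitive equilibrium: 33 − 0.001Q = 4.2 + 0.1Q → Q* = 285.1485, P* = 32.7149.
For a per-unit tax t: ΔQ = t/0.101, so DWL = ½·t·(t/0.101) = t²/0.202.
At t = 8: DWL = 316.832. At t = 13: DWL = 836.634.
Increase = 836.634 − 316.832 = 519.80.

519.80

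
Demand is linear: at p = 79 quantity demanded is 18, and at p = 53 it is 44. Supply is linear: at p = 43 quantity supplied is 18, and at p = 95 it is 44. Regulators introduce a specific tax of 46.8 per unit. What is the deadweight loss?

365.04

Demand slope = (53 − 79)/(44 − 18) = −1, so p = 97 − q.
Supply slope = (95 − 43)/(44 − 18) = 2, so p = 7 + 2q.
Competitive equilibrium: 97 − q = 7 + 2q → q* = 30, p* = 67.
With the tax, the buyer price exceeds the seller price by 46.8: (97 − q) − (7 + 2q) = 46.8 → q' = 14.4.
Δq = 30 − 14.4 = 15.6; the wedge equals the tax, 46.8.
Welfare loss = ½ × 15.6 × 46.8 = 365.04.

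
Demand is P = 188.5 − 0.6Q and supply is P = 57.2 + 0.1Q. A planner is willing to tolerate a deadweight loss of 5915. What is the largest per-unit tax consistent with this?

Competitive equilibrium: 188.5 − 0.6Q = 57.2 + 0.1Q → Q* = 187.5714, P* = 75.9571.
A tax t gives ΔQ = t/0.7 and wedge t, so DWL = t²/1.4.
t²/1.4 = 5915 → t² = 8281 → t = 91.

91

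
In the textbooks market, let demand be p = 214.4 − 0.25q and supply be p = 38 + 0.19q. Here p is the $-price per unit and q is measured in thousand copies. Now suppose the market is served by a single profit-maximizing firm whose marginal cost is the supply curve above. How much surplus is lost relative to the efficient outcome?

$4641.91 thousand

Competitive equilibrium: 214.4 − 0.25q = 38 + 0.19q → q* = 400.9091, p* = 114.1727.
Marginal revenue: MR = 214.4 − 0.5q. Set MR = MC: 214.4 − 0.5q = 38 + 0.19q → q_m = 255.6522.
Price p_m = 214.4 − 0.25·255.6522 = 150.487; MC(q_m) = 38 + 0.19·255.6522 = 86.5739.
Competitive q* = 400.9091, so Δq = 145.2569; wedge = 150.487 − 86.5739 = 63.9131.
The triangle = ½ × 145.2569 × 63.9131 = $4641.91 thousand.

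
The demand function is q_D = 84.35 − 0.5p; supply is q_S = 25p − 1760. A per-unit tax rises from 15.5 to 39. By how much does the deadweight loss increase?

313.91

In inverse form: demand p = 168.7 − 2q, supply p = 70.4 + 0.04q.
Competitive equilibrium: 168.7 − 2q = 70.4 + 0.04q → q* = 48.1863, p* = 72.3275.
For a per-unit tax t: Δq = t/2.04, so DWL = ½·t·(t/2.04) = t²/4.08.
At t = 15.5: DWL = 58.885. At t = 39: DWL = 372.794.
Increase = 372.794 − 58.885 = 313.91.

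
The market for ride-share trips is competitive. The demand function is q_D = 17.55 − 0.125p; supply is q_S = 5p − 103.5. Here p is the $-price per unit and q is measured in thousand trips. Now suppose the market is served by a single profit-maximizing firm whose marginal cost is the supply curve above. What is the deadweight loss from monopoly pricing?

In inverse form: demand p = 140.4 − 8q, supply p = 20.7 + 0.2q.
Competitive equilibrium: 140.4 − 8q = 20.7 + 0.2q → q* = 14.5976, p* = 23.6195.
Marginal revenue: MR = 140.4 − 16q. Set MR = MC: 140.4 − 16q = 20.7 + 0.2q → q_m = 7.3889.
Price p_m = 140.4 − 8·7.3889 = 81.2888; MC(q_m) = 20.7 + 0.2·7.3889 = 22.1778.
Competitive q* = 14.5976, so Δq = 7.2087; wedge = 81.2888 − 22.1778 = 59.111.
The triangle = ½ × 7.2087 × 59.111 = $213.06 thousand.

$213.06 thousand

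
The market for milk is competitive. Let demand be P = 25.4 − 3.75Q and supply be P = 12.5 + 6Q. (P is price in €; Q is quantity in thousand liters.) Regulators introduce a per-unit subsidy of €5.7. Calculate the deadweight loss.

Competitive equilibrium: 25.4 − 3.75Q = 12.5 + 6Q → Q* = 1.3231, P* = 20.4385.
The subsidy lowers effective supply by 5.7: P = 6.8 + 6Q.
New quantity: 25.4 − 3.75Q = 6.8 + 6Q → Q' = 1.9077.
Overproduction ΔQ = 1.9077 − 1.3231 = 0.5846; wedge = subsidy = 5.7.
The triangle = ½ × 0.5846 × 5.7 = €1.67 thousand.

€1.67 thousand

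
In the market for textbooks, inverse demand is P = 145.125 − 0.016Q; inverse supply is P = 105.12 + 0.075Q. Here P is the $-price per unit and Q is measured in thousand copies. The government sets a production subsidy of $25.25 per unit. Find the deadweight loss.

Competitive equilibrium: 145.125 − 0.016Q = 105.12 + 0.075Q → Q* = 439.6154, P* = 138.0912.
The subsidy lowers effective supply by 25.25: P = 79.87 + 0.075Q.
New quantity: 145.125 − 0.016Q = 79.87 + 0.075Q → Q' = 717.0879.
Overproduction ΔQ = 717.0879 − 439.6154 = 277.4725; wedge = subsidy = 25.25.
DWL = ½ × 277.4725 × 25.25 = $3503.09 thousand.

$3503.09 thousand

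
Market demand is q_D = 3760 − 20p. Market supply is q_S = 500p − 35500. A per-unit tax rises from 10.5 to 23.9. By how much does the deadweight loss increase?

In inverse form: demand p = 188 − 0.05q, supply p = 71 + 0.002q.
Competitive equilibrium: 188 − 0.05q = 71 + 0.002q → q* = 2250, p* = 75.5.
For a per-unit tax t: Δq = t/0.052, so DWL = ½·t·(t/0.052) = t²/0.104.
At t = 10.5: DWL = 1060.096. At t = 23.9: DWL = 5492.404.
Increase = 5492.404 − 1060.096 = 4432.31.

4432.31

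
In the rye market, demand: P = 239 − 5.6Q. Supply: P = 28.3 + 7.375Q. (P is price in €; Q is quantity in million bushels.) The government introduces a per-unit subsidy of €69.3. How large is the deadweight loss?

€185.07 million

Competitive equilibrium: 239 − 5.6Q = 28.3 + 7.375Q → Q* = 16.2389, P* = 148.062.
The subsidy lowers effective supply by 69.3: P = 7.375Q − 41.
New quantity: 239 − 5.6Q = 7.375Q − 41 → Q' = 21.58.
Overproduction ΔQ = 21.58 − 16.2389 = 5.3411; wedge = subsidy = 69.3.
The triangle = ½ × 5.3411 × 69.3 = €185.07 million.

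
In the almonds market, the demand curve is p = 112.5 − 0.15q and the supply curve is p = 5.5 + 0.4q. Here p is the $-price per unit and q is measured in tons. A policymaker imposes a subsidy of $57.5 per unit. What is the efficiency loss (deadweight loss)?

Competitive equilibrium: 112.5 − 0.15q = 5.5 + 0.4q → q* = 194.5455, p* = 83.3182.
The subsidy lowers effective supply by 57.5: p = 0.4q − 52.
New quantity: 112.5 − 0.15q = 0.4q − 52 → q' = 299.0909.
Overproduction Δq = 299.0909 − 194.5455 = 104.5454; wedge = subsidy = 57.5.
DWL = ½ × 104.5454 × 57.5 = $3005.68.

$3005.68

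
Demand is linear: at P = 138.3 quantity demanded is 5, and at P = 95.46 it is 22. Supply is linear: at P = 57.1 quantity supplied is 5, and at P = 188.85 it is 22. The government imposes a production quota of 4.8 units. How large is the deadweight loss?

337.45

Demand slope = (95.46 − 138.3)/(22 − 5) = −2.52, so P = 150.9 − 2.52Q.
Supply slope = (188.85 − 57.1)/(22 − 5) = 7.75, so P = 18.35 + 7.75Q.
Competitive equilibrium: 150.9 − 2.52Q = 18.35 + 7.75Q → Q* = 12.9065, P* = 118.3756.
At Q = 4.8: demand price = 150.9 − 2.52·4.8 = 138.804; supply price = 18.35 + 7.75·4.8 = 55.55.
ΔQ = 12.9065 − 4.8 = 8.1065; wedge = 138.804 − 55.55 = 83.254.
The triangle = ½ × 8.1065 × 83.254 = 337.45.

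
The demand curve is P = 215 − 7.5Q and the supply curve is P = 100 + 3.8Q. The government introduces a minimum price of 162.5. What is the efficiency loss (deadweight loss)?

57.03

Competitive equilibrium: 215 − 7.5Q = 100 + 3.8Q → Q* = 10.177, P* = 138.6726.
At the floor P = 162.5, quantity demanded = (215 − 162.5)/7.5 = 7.
Sellers' marginal cost at Q' = 7: 100 + 3.8·7 = 126.6.
ΔQ = 10.177 − 7 = 3.177; wedge = 162.5 − 126.6 = 35.9.
Welfare loss = ½ × 3.177 × 35.9 = 57.03.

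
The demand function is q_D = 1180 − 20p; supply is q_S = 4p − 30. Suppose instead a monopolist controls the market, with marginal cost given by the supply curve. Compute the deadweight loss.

In inverse form: demand p = 59 − 0.05q, supply p = 7.5 + 0.25q.
Competitive equilibrium: 59 − 0.05q = 7.5 + 0.25q → q* = 171.6667, p* = 50.4167.
Marginal revenue: MR = 59 − 0.1q. Set MR = MC: 59 − 0.1q = 7.5 + 0.25q → q_m = 147.1429.
Price p_m = 59 − 0.05·147.1429 = 51.6429; MC(q_m) = 7.5 + 0.25·147.1429 = 44.2857.
Competitive q* = 171.6667, so Δq = 24.5238; wedge = 51.6429 − 44.2857 = 7.3572.
The triangle = ½ × 24.5238 × 7.3572 = 90.21.

90.21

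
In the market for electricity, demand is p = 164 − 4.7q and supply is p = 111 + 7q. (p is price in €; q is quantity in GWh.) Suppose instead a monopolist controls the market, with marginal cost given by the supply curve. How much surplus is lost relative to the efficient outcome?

€9.86

Competitive equilibrium: 164 − 4.7q = 111 + 7q → q* = 4.5299, p* = 142.7094.
Marginal revenue: MR = 164 − 9.4q. Set MR = MC: 164 − 9.4q = 111 + 7q → q_m = 3.2317.
Price p_m = 164 − 4.7·3.2317 = 148.811; MC(q_m) = 111 + 7·3.2317 = 133.6219.
Competitive q* = 4.5299, so Δq = 1.2982; wedge = 148.811 − 133.6219 = 15.1891.
Deadweight loss = ½ × 1.2982 × 15.1891 = €9.86.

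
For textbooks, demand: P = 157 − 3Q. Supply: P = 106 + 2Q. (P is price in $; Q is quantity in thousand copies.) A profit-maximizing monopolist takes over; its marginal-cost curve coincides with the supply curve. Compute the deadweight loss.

$36.58 thousand

Competitive equilibrium: 157 − 3Q = 106 + 2Q → Q* = 10.2, P* = 126.4.
Marginal revenue: MR = 157 − 6Q. Set MR = MC: 157 − 6Q = 106 + 2Q → Q_m = 6.375.
Price P_m = 157 − 3·6.375 = 137.875; MC(Q_m) = 106 + 2·6.375 = 118.75.
Competitive Q* = 10.2, so ΔQ = 3.825; wedge = 137.875 − 118.75 = 19.125.
Deadweight loss = ½ × 3.825 × 19.125 = $36.58 thousand.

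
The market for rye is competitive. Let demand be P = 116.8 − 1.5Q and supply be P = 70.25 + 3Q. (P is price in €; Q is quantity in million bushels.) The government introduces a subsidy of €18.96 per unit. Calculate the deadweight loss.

€39.94 million

Competitive equilibrium: 116.8 − 1.5Q = 70.25 + 3Q → Q* = 10.3444, P* = 101.2833.
The subsidy lowers effective supply by 18.96: P = 51.29 + 3Q.
New quantity: 116.8 − 1.5Q = 51.29 + 3Q → Q' = 14.5578.
Overproduction ΔQ = 14.5578 − 10.3444 = 4.2134; wedge = subsidy = 18.96.
Deadweight loss = ½ × 4.2134 × 18.96 = €39.94 million.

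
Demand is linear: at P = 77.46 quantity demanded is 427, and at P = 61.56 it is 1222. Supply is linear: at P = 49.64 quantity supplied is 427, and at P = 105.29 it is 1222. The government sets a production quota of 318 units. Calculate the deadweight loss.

7866.76

Demand slope = (61.56 − 77.46)/(1222 − 427) = −0.02, so P = 86 − 0.02Q.
Supply slope = (105.29 − 49.64)/(1222 − 427) = 0.07, so P = 19.75 + 0.07Q.
Competitive equilibrium: 86 − 0.02Q = 19.75 + 0.07Q → Q* = 736.1111, P* = 71.2778.
At Q = 318: demand price = 86 − 0.02·318 = 79.64; supply price = 19.75 + 0.07·318 = 42.01.
ΔQ = 736.1111 − 318 = 418.1111; wedge = 79.64 − 42.01 = 37.63.
The triangle = ½ × 418.1111 × 37.63 = 7866.76.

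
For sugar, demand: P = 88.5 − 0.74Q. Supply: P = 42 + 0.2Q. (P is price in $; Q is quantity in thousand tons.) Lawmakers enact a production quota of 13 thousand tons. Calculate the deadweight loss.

Competitive equilibrium: 88.5 − 0.74Q = 42 + 0.2Q → Q* = 49.4681, P* = 51.8936.
At Q = 13: demand price = 88.5 − 0.74·13 = 78.88; supply price = 42 + 0.2·13 = 44.6.
ΔQ = 49.4681 − 13 = 36.4681; wedge = 78.88 − 44.6 = 34.28.
DWL = ½ × 36.4681 × 34.28 = $625.06 thousand.

$625.06 thousand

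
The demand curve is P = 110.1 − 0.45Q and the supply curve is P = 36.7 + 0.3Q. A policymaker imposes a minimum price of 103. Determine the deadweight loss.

2526.97

Competitive equilibrium: 110.1 − 0.45Q = 36.7 + 0.3Q → Q* = 97.8667, P* = 66.06.
At the floor P = 103, quantity demanded = (110.1 − 103)/0.45 = 15.7778.
Sellers' marginal cost at Q' = 15.7778: 36.7 + 0.3·15.7778 = 41.4333.
ΔQ = 97.8667 − 15.7778 = 82.0889; wedge = 103 − 41.4333 = 61.5667.
Welfare loss = ½ × 82.0889 × 61.5667 = 2526.97.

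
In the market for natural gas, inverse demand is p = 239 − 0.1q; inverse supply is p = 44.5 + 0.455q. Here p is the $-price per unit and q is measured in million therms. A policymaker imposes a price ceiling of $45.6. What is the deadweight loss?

Competitive equilibrium: 239 − 0.1q = 44.5 + 0.455q → q* = 350.45045, p* = 203.95495.
At the ceiling p = 45.6, quantity supplied = (45.6 − 44.5)/0.455 = 2.41758.
Willingness to pay at q' = 2.41758: 239 − 0.1·2.41758 = 238.75824.
Δq = 350.45045 − 2.41758 = 348.03287; wedge = 238.75824 − 45.6 = 193.15824.
DWL = ½ × 348.03287 × 193.15824 = $33612.71 million.

$33612.71 million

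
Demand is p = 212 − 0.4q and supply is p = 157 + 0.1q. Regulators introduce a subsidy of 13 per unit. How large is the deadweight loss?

169

Competitive equilibrium: 212 − 0.4q = 157 + 0.1q → q* = 110, p* = 168.
The subsidy lowers effective supply by 13: p = 144 + 0.1q.
New quantity: 212 − 0.4q = 144 + 0.1q → q' = 136.
Overproduction Δq = 136 − 110 = 26; wedge = subsidy = 13.
DWL = ½ × 26 × 13 = 169.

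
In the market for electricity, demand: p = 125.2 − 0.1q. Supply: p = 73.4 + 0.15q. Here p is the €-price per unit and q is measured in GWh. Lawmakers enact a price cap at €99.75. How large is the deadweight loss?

€124.29

Competitive equilibrium: 125.2 − 0.1q = 73.4 + 0.15q → q* = 207.2, p* = 104.48.
At the ceiling p = 99.75, quantity supplied = (99.75 − 73.4)/0.15 = 175.6667.
Willingness to pay at q' = 175.6667: 125.2 − 0.1·175.6667 = 107.6333.
Δq = 207.2 − 175.6667 = 31.5333; wedge = 107.6333 − 99.75 = 7.8833.
DWL = ½ × 31.5333 × 7.8833 = €124.29.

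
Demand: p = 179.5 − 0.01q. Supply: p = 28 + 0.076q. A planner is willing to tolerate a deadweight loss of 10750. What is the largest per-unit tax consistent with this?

Competitive equilibrium: 179.5 − 0.01q = 28 + 0.076q → q* = 1761.6279, p* = 161.8837.
A tax t gives Δq = t/0.086 and wedge t, so DWL = t²/0.172.
t²/0.172 = 10750 → t² = 1849 → t = 43.

43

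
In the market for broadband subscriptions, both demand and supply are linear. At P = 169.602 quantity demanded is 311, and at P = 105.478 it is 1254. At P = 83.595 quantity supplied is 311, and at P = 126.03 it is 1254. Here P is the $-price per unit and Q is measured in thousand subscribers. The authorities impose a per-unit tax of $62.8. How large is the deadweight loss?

Demand slope = (105.478 − 169.602)/(1254 − 311) = −0.068, so P = 190.75 − 0.068Q.
Supply slope = (126.03 − 83.595)/(1254 − 311) = 0.045, so P = 69.6 + 0.045Q.
Competitive equilibrium: 190.75 − 0.068Q = 69.6 + 0.045Q → Q* = 1072.1239, P* = 117.8456.
With the tax, the buyer price exceeds the seller price by 62.8: (190.75 − 0.068Q) − (69.6 + 0.045Q) = 62.8 → Q' = 516.3717.
ΔQ = 1072.1239 − 516.3717 = 555.7522; the wedge equals the tax, 62.8.
The triangle = ½ × 555.7522 × 62.8 = $17450.62 thousand.

$17450.62 thousand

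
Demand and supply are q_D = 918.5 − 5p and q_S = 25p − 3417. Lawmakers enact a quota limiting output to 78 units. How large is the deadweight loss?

In inverse form: demand p = 183.7 − 0.2q, supply p = 136.68 + 0.04q.
Competitive equilibrium: 183.7 − 0.2q = 136.68 + 0.04q → q* = 195.9167, p* = 144.5167.
At q = 78: demand price = 183.7 − 0.2·78 = 168.1; supply price = 136.68 + 0.04·78 = 139.8.
Δq = 195.9167 − 78 = 117.9167; wedge = 168.1 − 139.8 = 28.3.
Deadweight loss = ½ × 117.9167 × 28.3 = 1668.52.

1668.52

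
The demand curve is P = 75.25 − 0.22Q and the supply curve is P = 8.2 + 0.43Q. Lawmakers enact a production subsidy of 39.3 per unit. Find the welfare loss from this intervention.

Competitive equilibrium: 75.25 − 0.22Q = 8.2 + 0.43Q → Q* = 103.1538, P* = 52.5562.
The subsidy lowers effective supply by 39.3: P = 0.43Q − 31.1.
New quantity: 75.25 − 0.22Q = 0.43Q − 31.1 → Q' = 163.6154.
Overproduction ΔQ = 163.6154 − 103.1538 = 60.4616; wedge = subsidy = 39.3.
DWL = ½ × 60.4616 × 39.3 = 1188.07.

1188.07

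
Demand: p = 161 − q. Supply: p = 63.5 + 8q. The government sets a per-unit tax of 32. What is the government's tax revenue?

Competitive equilibrium: 161 − q = 63.5 + 8q → q* = 10.8333, p* = 150.1667.
With the tax, the buyer price exceeds the seller price by 32: (161 − q) − (63.5 + 8q) = 32 → q' = 7.2778.
Tax revenue = 32 × 7.2778 = 232.89.

232.89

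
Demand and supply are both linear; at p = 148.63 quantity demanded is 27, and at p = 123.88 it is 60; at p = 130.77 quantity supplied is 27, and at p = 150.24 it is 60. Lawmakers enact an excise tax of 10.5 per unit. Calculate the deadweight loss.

Demand slope = (123.88 − 148.63)/(60 − 27) = −0.75, so p = 168.88 − 0.75q.
Supply slope = (150.24 − 130.77)/(60 − 27) = 0.59, so p = 114.84 + 0.59q.
Competitive equilibrium: 168.88 − 0.75q = 114.84 + 0.59q → q* = 40.3284, p* = 138.6337.
With the tax, the buyer price exceeds the seller price by 10.5: (168.88 − 0.75q) − (114.84 + 0.59q) = 10.5 → q' = 32.4925.
Δq = 40.3284 − 32.4925 = 7.8359; the wedge equals the tax, 10.5.
The triangle = ½ × 7.8359 × 10.5 = 41.14.

41.14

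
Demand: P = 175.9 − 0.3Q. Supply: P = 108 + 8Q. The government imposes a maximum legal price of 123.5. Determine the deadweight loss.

161.76

Competitive equilibrium: 175.9 − 0.3Q = 108 + 8Q → Q* = 8.1807, P* = 173.4458.
At the ceiling P = 123.5, quantity supplied = (123.5 − 108)/8 = 1.9375.
Willingness to pay at Q' = 1.9375: 175.9 − 0.3·1.9375 = 175.3188.
ΔQ = 8.1807 − 1.9375 = 6.2432; wedge = 175.3188 − 123.5 = 51.8188.
Deadweight loss = ½ × 6.2432 × 51.8188 = 161.76.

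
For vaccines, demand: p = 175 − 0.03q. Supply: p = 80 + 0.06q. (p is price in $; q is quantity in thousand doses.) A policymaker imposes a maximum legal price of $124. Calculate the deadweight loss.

$4672.22 thousand

Competitive equilibrium: 175 − 0.03q = 80 + 0.06q → q* = 1055.5556, p* = 143.3333.
At the ceiling p = 124, quantity supplied = (124 − 80)/0.06 = 733.3333.
Willingness to pay at q' = 733.3333: 175 − 0.03·733.3333 = 153.
Δq = 1055.5556 − 733.3333 = 322.2223; wedge = 153 − 124 = 29.
The triangle = ½ × 322.2223 × 29 = $4672.22 thousand.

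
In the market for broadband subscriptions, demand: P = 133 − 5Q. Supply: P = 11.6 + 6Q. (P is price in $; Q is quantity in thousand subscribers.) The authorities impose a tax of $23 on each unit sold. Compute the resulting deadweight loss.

$24.05 thousand

Competitive equilibrium: 133 − 5Q = 11.6 + 6Q → Q* = 11.0364, P* = 77.8182.
With the tax, the buyer price exceeds the seller price by 23: (133 − 5Q) − (11.6 + 6Q) = 23 → Q' = 8.9455.
ΔQ = 11.0364 − 8.9455 = 2.0909; the wedge equals the tax, 23.
Welfare loss = ½ × 2.0909 × 23 = $24.05 thousand.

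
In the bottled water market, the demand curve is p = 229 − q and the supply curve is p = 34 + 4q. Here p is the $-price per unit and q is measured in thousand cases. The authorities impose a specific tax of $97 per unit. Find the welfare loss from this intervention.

$940.90 thousand

Competitive equilibrium: 229 − q = 34 + 4q → q* = 39, p* = 190.
With the tax, the buyer price exceeds the seller price by 97: (229 − q) − (34 + 4q) = 97 → q' = 19.6.
Δq = 39 − 19.6 = 19.4; the wedge equals the tax, 97.
Deadweight loss = ½ × 19.4 × 97 = $940.90 thousand.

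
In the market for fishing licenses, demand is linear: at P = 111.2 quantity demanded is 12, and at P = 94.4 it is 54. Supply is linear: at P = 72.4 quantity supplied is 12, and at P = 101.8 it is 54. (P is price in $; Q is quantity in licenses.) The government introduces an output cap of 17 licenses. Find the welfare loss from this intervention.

Demand slope = (94.4 − 111.2)/(54 − 12) = −0.4, so P = 116 − 0.4Q.
Supply slope = (101.8 − 72.4)/(54 − 12) = 0.7, so P = 64 + 0.7Q.
Competitive equilibrium: 116 − 0.4Q = 64 + 0.7Q → Q* = 47.2727, P* = 97.0909.
At Q = 17: demand price = 116 − 0.4·17 = 109.2; supply price = 64 + 0.7·17 = 75.9.
ΔQ = 47.2727 − 17 = 30.2727; wedge = 109.2 − 75.9 = 33.3.
Welfare loss = ½ × 30.2727 × 33.3 = $504.04.

$504.04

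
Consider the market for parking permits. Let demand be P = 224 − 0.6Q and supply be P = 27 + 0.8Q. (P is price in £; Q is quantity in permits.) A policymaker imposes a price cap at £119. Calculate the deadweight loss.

£462.86

Competitive equilibrium: 224 − 0.6Q = 27 + 0.8Q → Q* = 140.7143, P* = 139.5714.
At the ceiling P = 119, quantity supplied = (119 − 27)/0.8 = 115.
Willingness to pay at Q' = 115: 224 − 0.6·115 = 155.
ΔQ = 140.7143 − 115 = 25.7143; wedge = 155 − 119 = 36.
DWL = ½ × 25.7143 × 36 = £462.86.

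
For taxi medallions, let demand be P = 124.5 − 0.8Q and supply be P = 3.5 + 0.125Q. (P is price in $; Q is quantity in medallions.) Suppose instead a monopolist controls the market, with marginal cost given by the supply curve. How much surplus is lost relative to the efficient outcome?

$1702.16

Competitive equilibrium: 124.5 − 0.8Q = 3.5 + 0.125Q → Q* = 130.8108, P* = 19.8514.
Marginal revenue: MR = 124.5 − 1.6Q. Set MR = MC: 124.5 − 1.6Q = 3.5 + 0.125Q → Q_m = 70.1449.
Price P_m = 124.5 − 0.8·70.1449 = 68.3841; MC(Q_m) = 3.5 + 0.125·70.1449 = 12.2681.
Competitive Q* = 130.8108, so ΔQ = 60.6659; wedge = 68.3841 − 12.2681 = 56.116.
Deadweight loss = ½ × 60.6659 × 56.116 = $1702.16.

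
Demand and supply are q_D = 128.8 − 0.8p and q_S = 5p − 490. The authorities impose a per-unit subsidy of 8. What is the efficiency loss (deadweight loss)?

22.07

In inverse form: demand p = 161 − 1.25q, supply p = 98 + 0.2q.
Competitive equilibrium: 161 − 1.25q = 98 + 0.2q → q* = 43.4483, p* = 106.6897.
The subsidy lowers effective supply by 8: p = 90 + 0.2q.
New quantity: 161 − 1.25q = 90 + 0.2q → q' = 48.9655.
Overproduction Δq = 48.9655 − 43.4483 = 5.5172; wedge = subsidy = 8.
DWL = ½ × 5.5172 × 8 = 22.07.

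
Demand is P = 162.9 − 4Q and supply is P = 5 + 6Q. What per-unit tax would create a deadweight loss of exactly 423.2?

92

Competitive equilibrium: 162.9 − 4Q = 5 + 6Q → Q* = 15.79, P* = 99.74.
A tax t gives ΔQ = t/10 and wedge t, so DWL = t²/20.
t²/20 = 423.2 → t² = 8464 → t = 92.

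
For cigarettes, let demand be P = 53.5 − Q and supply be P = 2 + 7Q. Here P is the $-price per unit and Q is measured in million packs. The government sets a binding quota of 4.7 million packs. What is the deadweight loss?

Competitive equilibrium: 53.5 − Q = 2 + 7Q → Q* = 6.4375, P* = 47.0625.
At Q = 4.7: demand price = 53.5 − 1·4.7 = 48.8; supply price = 2 + 7·4.7 = 34.9.
ΔQ = 6.4375 − 4.7 = 1.7375; wedge = 48.8 − 34.9 = 13.9.
Welfare loss = ½ × 1.7375 × 13.9 = $12.08 million.

$12.08 million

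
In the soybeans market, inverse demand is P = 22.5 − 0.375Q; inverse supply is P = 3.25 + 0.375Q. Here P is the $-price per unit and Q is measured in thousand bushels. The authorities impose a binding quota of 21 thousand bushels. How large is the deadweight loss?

$8.17 thousand

Competitive equilibrium: 22.5 − 0.375Q = 3.25 + 0.375Q → Q* = 25.6667, P* = 12.875.
At Q = 21: demand price = 22.5 − 0.375·21 = 14.625; supply price = 3.25 + 0.375·21 = 11.125.
ΔQ = 25.6667 − 21 = 4.6667; wedge = 14.625 − 11.125 = 3.5.
The triangle = ½ × 4.6667 × 3.5 = $8.17 thousand.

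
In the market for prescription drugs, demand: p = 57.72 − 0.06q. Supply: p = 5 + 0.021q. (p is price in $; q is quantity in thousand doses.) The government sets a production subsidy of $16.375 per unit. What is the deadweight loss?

$1655.19 thousand

Competitive equilibrium: 57.72 − 0.06q = 5 + 0.021q → q* = 650.8642, p* = 18.6681.
The subsidy lowers effective supply by 16.375: p = 0.021q − 11.375.
New quantity: 57.72 − 0.06q = 0.021q − 11.375 → q' = 853.0247.
Overproduction Δq = 853.0247 − 650.8642 = 202.1605; wedge = subsidy = 16.375.
Welfare loss = ½ × 202.1605 × 16.375 = $1655.19 thousand.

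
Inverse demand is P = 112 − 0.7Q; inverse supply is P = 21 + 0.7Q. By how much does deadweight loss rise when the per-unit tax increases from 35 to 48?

Competitive equilibrium: 112 − 0.7Q = 21 + 0.7Q → Q* = 65, P* = 66.5.
For a per-unit tax t: ΔQ = t/1.4, so DWL = ½·t·(t/1.4) = t²/2.8.
At t = 35: DWL = 437.5. At t = 48: DWL = 822.857.
Increase = 822.857 − 437.5 = 385.36.

385.36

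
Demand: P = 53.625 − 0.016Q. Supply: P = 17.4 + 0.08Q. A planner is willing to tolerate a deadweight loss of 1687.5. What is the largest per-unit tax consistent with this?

Competitive equilibrium: 53.625 − 0.016Q = 17.4 + 0.08Q → Q* = 377.3438, P* = 47.5875.
A tax t gives ΔQ = t/0.096 and wedge t, so DWL = t²/0.192.
t²/0.192 = 1687.5 → t² = 324 → t = 18.

18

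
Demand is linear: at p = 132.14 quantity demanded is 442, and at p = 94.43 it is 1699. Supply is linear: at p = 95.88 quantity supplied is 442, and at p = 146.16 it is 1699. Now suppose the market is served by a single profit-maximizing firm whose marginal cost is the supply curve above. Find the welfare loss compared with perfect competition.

2903.04

Demand slope = (94.43 − 132.14)/(1699 − 442) = −0.03, so p = 145.4 − 0.03q.
Supply slope = (146.16 − 95.88)/(1699 − 442) = 0.04, so p = 78.2 + 0.04q.
Competitive equilibrium: 145.4 − 0.03q = 78.2 + 0.04q → q* = 960, p* = 116.6.
Marginal revenue: MR = 145.4 − 0.06q. Set MR = MC: 145.4 − 0.06q = 78.2 + 0.04q → q_m = 672.
Price p_m = 145.4 − 0.03·672 = 125.24; MC(q_m) = 78.2 + 0.04·672 = 105.08.
Competitive q* = 960, so Δq = 288; wedge = 125.24 − 105.08 = 20.16.
DWL = ½ × 288 × 20.16 = 2903.04.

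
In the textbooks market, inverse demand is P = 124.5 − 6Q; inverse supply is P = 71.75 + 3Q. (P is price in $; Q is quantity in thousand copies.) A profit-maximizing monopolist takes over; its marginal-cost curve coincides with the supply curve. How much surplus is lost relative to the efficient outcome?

$24.73 thousand

Competitive equilibrium: 124.5 − 6Q = 71.75 + 3Q → Q* = 5.8611, P* = 89.3333.
Marginal revenue: MR = 124.5 − 12Q. Set MR = MC: 124.5 − 12Q = 71.75 + 3Q → Q_m = 3.5167.
Price P_m = 124.5 − 6·3.5167 = 103.3998; MC(Q_m) = 71.75 + 3·3.5167 = 82.3001.
Competitive Q* = 5.8611, so ΔQ = 2.3444; wedge = 103.3998 − 82.3001 = 21.0997.
Deadweight loss = ½ × 2.3444 × 21.0997 = $24.73 thousand.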